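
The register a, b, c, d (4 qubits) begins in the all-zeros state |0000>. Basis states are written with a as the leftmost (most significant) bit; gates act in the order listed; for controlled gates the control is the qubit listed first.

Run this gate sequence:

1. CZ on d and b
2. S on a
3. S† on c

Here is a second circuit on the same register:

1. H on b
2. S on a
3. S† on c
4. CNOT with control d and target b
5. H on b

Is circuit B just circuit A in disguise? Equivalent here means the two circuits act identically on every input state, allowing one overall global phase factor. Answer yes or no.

Yes — the two circuits implement the same unitary up to a global phase.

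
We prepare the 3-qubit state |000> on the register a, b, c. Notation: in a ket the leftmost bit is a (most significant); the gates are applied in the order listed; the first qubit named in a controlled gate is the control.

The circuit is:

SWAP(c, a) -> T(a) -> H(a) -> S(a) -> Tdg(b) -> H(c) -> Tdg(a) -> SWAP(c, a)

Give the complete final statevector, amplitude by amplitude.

After the circuit, the state carries amplitude 1/2 on |000>, exp(I*pi/4)/2 on |001>, 0 on |010>, 0 on |011>, 1/2 on |100>, exp(I*pi/4)/2 on |101>, 0 on |110>, 0 on |111>.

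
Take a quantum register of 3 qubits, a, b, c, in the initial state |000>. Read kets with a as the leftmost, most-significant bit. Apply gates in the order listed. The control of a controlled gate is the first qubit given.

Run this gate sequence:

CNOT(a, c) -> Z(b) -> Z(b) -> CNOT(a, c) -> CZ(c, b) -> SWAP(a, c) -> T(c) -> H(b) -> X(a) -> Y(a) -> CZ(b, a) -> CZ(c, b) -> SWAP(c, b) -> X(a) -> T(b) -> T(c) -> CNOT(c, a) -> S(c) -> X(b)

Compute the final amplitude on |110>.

The amplitude on |110> is -sqrt(2)*I/2. Key observation: gates 1-4 undo each other exactly, leaving only the rest of the circuit to track.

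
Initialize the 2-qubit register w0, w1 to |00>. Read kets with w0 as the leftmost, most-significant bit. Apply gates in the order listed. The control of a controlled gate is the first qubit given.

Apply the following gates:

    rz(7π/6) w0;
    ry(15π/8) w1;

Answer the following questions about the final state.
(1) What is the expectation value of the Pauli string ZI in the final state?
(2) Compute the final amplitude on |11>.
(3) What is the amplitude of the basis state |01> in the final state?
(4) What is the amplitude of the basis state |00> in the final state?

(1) The observable ZI averages to 1.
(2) The final state's coefficient on |11> equals 0.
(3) |01> carries amplitude -exp(5*I*pi/12)*sin(pi/16) in the final state.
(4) The final state's coefficient on |00> equals exp(5*I*pi/12)*cos(pi/16).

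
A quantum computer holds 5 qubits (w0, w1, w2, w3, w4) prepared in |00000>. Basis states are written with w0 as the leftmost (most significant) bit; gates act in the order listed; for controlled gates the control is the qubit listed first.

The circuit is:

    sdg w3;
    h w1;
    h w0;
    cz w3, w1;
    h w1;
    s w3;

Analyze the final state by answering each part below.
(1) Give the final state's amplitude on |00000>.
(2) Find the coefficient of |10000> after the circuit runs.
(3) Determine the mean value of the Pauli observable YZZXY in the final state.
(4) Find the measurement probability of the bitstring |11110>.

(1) |00000> carries amplitude sqrt(2)/2 in the final state.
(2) The final state's coefficient on |10000> equals sqrt(2)/2.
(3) In the final state, YZZXY has expectation 0.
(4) A full measurement returns |11110> with probability 0.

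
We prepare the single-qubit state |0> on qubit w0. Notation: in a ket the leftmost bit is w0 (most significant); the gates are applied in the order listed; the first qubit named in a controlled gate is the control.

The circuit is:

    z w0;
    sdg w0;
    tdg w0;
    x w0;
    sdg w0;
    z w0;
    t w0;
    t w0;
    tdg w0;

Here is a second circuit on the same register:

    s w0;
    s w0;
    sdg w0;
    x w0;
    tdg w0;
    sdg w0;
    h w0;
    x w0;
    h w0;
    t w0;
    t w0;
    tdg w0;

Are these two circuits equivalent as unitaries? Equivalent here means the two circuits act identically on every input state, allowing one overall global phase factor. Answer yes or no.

No, they are not equivalent — no single phase factor reconciles the two unitaries.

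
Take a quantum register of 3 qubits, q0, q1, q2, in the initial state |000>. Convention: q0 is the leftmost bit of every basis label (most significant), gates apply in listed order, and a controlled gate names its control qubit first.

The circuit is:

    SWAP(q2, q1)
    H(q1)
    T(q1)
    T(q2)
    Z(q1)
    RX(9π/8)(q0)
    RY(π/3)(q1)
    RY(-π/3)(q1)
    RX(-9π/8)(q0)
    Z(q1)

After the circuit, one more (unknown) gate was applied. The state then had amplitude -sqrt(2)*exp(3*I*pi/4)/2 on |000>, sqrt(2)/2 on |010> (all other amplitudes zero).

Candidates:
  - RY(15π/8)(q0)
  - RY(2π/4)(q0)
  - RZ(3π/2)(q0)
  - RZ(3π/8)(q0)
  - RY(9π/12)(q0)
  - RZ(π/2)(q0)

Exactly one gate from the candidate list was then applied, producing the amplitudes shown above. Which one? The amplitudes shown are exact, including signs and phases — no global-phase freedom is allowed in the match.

It was RZ(π/2)(q0) that produced the state shown. Key observation: steps 5-10 multiply out to the identity, so the circuit reduces to the remaining gates.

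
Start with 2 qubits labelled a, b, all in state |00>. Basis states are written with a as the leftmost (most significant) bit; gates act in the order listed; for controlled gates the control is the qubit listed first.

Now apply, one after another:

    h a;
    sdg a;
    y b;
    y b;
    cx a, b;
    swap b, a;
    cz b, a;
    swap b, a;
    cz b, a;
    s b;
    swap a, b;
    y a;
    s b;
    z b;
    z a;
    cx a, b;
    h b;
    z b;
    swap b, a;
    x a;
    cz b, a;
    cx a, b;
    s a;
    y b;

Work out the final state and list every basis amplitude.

The final amplitudes are -1/2 on |00>, -I/2 on |01>, -1/2 on |10>, -I/2 on |11>.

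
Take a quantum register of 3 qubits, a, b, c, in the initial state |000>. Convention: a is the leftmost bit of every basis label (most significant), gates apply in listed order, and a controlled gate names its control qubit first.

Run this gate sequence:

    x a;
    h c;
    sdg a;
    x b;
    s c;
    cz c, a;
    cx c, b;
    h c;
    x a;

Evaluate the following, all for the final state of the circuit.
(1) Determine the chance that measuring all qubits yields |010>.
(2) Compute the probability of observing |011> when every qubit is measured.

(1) The probability of measuring |010> is 1/4.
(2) The probability of measuring |011> is 1/4.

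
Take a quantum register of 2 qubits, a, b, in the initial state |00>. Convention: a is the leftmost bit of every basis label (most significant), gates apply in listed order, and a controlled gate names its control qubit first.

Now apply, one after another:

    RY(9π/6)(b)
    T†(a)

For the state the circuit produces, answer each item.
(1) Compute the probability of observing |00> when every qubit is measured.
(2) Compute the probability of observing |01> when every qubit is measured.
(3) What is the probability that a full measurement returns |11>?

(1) Outcome |00> occurs with probability 1/2.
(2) A full measurement returns |01> with probability 1/2.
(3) The probability of measuring |11> is 0.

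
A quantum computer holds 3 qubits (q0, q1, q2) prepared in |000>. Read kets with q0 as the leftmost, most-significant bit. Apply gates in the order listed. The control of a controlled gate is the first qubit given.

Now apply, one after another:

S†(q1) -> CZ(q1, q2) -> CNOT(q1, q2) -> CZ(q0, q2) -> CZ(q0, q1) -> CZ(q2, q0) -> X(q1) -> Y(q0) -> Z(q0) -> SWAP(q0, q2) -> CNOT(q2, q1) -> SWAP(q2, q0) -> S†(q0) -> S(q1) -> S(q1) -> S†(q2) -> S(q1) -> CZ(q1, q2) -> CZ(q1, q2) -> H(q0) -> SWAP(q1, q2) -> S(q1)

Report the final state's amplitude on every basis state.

The final amplitudes are -sqrt(2)/2 on |000>, sqrt(2)/2 on |100>, and 0 on every other basis state. Key observation: gates 18-19 undo each other exactly, leaving only the rest of the circuit to track.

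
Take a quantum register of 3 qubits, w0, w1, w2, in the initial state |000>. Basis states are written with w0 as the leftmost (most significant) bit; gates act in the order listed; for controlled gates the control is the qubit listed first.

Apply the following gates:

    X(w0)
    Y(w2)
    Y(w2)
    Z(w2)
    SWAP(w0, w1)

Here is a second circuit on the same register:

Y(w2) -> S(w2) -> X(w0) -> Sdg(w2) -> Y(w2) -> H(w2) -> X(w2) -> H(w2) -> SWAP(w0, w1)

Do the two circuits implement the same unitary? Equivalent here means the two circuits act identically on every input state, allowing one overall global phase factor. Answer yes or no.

Yes: on every input state the two circuits agree up to one overall phase factor.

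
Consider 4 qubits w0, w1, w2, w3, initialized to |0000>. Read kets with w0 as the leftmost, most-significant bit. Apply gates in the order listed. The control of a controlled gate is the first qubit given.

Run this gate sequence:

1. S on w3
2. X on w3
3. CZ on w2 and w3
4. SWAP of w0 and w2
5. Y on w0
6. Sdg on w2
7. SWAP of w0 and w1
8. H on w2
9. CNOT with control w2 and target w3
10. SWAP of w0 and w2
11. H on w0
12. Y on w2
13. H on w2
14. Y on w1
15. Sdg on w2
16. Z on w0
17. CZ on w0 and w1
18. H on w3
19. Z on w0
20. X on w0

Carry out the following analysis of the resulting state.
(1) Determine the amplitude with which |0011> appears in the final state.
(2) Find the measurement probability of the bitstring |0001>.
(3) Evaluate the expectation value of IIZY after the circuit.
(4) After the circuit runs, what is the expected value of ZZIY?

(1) The final state's coefficient on |0011> equals 1/2.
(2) Outcome |0001> occurs with probability 1/4.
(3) In the final state, IIZY has expectation 0.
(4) In the final state, ZZIY has expectation 0.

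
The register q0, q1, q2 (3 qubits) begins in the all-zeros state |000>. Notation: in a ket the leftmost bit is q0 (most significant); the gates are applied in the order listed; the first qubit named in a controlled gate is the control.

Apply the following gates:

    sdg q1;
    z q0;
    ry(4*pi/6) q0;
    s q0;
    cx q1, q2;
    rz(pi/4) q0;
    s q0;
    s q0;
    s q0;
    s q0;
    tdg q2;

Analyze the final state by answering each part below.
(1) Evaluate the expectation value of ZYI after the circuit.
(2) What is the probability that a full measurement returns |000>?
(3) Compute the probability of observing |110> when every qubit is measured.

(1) The observable ZYI averages to 0.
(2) A full measurement returns |000> with probability 1/4.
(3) Outcome |110> occurs with probability 0.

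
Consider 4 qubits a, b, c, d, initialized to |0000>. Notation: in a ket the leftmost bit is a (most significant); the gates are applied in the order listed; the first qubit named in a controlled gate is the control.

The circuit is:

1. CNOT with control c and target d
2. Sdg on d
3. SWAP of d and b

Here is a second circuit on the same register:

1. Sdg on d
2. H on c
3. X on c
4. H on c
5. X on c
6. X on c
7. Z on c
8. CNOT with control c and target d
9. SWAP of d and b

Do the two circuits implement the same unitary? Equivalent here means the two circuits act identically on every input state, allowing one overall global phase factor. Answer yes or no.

No — the two circuits implement different unitaries, even allowing a global phase.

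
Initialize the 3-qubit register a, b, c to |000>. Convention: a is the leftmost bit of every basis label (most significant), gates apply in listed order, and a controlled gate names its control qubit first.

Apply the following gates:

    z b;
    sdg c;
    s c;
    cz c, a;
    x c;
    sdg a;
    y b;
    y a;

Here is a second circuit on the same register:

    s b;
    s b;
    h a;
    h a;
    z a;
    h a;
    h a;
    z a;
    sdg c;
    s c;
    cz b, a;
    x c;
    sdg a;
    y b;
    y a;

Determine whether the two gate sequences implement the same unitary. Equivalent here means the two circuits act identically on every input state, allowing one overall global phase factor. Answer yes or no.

No: there is an input state on which the two circuits produce genuinely different outputs (not merely differing by a phase).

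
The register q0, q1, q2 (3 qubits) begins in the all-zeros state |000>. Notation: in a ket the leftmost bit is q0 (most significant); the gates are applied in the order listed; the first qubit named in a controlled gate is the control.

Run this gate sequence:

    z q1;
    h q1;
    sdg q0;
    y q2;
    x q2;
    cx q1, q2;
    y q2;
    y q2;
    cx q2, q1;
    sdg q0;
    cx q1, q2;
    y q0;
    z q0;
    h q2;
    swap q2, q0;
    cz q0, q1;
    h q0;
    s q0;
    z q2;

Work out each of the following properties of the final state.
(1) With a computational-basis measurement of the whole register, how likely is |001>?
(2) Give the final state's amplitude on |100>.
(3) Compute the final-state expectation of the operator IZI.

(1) Outcome |001> occurs with probability 1/2.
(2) |100> carries amplitude 0 in the final state.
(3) In the final state, IZI has expectation 1.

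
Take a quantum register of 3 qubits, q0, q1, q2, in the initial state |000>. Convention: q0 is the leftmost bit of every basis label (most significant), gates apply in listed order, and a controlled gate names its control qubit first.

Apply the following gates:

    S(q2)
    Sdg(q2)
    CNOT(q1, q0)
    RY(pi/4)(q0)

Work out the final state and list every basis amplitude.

After the circuit, the state carries amplitude sqrt(sqrt(2) + 2)/2 on |000>, sqrt(2 - sqrt(2))/2 on |100>, and 0 on every other basis state. Key observation: the block from step 1 through step 2 cancels to the identity and can be dropped.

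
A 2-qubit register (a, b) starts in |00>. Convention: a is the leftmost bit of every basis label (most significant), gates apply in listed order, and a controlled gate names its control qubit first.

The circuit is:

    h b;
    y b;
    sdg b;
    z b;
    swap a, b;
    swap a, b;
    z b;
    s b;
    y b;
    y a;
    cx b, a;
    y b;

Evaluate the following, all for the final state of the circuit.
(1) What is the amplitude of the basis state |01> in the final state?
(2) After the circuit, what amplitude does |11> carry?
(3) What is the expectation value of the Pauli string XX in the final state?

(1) The final state's coefficient on |01> equals 0. Key observation: steps 2-9 multiply out to the identity, so the circuit reduces to the remaining gates.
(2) |11> carries amplitude -sqrt(2)/2 in the final state.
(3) The expectation value of XX is -1.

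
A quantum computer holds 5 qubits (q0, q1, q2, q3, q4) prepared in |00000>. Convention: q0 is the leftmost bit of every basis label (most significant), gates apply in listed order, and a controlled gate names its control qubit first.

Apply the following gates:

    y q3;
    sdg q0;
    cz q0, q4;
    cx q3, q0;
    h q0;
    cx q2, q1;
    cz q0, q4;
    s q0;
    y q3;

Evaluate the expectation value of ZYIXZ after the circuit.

The observable ZYIXZ averages to 0.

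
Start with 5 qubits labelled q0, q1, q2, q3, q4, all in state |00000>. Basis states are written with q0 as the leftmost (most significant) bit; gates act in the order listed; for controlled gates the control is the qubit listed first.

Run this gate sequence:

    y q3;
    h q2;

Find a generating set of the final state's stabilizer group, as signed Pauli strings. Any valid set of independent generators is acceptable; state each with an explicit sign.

The final state is stabilized by the group generated by +IIXII, +ZIIII, +IZIII, -IIIZI, +IIIIZ; other independent generating sets are equally valid.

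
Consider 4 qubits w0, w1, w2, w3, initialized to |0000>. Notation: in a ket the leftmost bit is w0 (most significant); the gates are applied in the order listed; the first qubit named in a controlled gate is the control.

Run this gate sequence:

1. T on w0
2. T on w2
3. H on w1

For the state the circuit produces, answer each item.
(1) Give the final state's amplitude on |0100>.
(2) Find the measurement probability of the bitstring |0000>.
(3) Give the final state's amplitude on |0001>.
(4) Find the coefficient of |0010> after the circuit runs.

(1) |0100> carries amplitude sqrt(2)/2 in the final state.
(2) The probability of measuring |0000> is 1/2.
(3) The amplitude on |0001> is 0.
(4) The amplitude on |0010> is 0.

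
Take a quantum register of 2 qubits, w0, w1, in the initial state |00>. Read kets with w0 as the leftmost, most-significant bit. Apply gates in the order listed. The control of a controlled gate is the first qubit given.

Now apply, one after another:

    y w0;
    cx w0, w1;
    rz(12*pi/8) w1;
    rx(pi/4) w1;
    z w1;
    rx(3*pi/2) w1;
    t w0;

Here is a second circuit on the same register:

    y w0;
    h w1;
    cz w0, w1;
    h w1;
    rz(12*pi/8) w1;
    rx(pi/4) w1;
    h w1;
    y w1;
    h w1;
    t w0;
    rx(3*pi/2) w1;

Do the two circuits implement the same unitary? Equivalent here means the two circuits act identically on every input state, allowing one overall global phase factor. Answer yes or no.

No: there is an input state on which the two circuits produce genuinely different outputs (not merely differing by a phase).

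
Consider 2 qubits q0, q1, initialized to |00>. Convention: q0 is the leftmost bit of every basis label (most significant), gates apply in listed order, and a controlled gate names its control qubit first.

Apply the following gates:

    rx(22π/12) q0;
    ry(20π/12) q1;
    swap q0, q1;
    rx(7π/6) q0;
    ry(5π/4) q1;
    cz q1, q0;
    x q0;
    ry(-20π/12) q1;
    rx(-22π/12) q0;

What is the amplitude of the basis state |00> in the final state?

The final state's coefficient on |00> equals -9*sqrt(2*sqrt(2) + 4)/64 - 9*sqrt(4 - 2*sqrt(2))/64 + sqrt(12 - 6*sqrt(2))/64 + 3*sqrt(6*sqrt(2) + 12)/64 - 9*I*sqrt(2*sqrt(2) + 4)/64 - I*sqrt(6*sqrt(2) + 12)/64 + 3*I*sqrt(12 - 6*sqrt(2))/64 + 9*I*sqrt(4 - 2*sqrt(2))/64.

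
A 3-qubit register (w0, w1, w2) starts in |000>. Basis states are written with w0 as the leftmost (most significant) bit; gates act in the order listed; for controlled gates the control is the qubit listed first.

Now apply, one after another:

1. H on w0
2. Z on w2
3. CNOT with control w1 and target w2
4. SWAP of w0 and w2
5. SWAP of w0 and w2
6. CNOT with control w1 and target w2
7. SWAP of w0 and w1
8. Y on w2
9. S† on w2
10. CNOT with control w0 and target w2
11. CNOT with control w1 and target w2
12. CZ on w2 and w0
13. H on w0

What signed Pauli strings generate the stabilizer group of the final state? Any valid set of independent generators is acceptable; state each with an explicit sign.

The final state is stabilized by the group generated by +XII, +IXX, -IZZ; other independent generating sets are equally valid.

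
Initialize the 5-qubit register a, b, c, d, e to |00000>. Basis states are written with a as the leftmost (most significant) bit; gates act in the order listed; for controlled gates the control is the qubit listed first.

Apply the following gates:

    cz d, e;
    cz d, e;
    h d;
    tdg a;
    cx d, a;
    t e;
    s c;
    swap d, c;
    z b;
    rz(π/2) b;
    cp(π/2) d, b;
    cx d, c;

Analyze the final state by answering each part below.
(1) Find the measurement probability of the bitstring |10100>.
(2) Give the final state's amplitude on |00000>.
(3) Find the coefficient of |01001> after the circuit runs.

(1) The probability of measuring |10100> is 1/2.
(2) The amplitude on |00000> is -sqrt(2)*exp(3*I*pi/4)/2.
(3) The amplitude on |01001> is 0.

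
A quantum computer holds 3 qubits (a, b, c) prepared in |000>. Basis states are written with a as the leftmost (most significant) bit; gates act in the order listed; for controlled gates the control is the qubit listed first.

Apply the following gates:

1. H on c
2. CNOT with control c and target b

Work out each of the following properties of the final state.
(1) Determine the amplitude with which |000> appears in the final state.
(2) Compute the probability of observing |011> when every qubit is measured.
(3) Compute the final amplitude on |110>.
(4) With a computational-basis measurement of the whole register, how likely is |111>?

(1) The amplitude on |000> is sqrt(2)/2.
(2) Outcome |011> occurs with probability 1/2.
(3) |110> carries amplitude 0 in the final state.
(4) The probability of measuring |111> is 0.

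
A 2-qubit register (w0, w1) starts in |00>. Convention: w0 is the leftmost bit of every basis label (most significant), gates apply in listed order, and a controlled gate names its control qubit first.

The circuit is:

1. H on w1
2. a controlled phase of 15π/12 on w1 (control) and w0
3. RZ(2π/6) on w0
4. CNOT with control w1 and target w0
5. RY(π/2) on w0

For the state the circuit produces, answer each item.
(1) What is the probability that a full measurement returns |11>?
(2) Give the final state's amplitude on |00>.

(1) Outcome |11> occurs with probability 1/4.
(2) The final state's coefficient on |00> equals -exp(5*I*pi/6)/2.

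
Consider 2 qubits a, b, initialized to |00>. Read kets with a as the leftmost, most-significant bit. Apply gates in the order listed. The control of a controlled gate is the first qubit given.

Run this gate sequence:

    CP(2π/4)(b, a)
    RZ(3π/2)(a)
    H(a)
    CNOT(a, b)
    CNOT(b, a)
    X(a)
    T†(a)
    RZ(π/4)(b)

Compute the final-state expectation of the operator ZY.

The expectation value of ZY is -sqrt(2)/2.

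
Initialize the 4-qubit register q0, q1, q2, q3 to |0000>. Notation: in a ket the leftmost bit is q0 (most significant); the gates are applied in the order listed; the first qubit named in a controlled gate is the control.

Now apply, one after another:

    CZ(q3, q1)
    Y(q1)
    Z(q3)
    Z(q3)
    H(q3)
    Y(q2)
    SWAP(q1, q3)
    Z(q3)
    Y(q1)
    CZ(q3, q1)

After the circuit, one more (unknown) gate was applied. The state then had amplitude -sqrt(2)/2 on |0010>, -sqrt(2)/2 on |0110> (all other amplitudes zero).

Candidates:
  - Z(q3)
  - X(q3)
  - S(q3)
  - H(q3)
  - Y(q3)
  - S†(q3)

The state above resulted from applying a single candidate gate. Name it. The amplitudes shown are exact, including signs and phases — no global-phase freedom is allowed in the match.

The unique candidate consistent with the amplitudes is Y(q3).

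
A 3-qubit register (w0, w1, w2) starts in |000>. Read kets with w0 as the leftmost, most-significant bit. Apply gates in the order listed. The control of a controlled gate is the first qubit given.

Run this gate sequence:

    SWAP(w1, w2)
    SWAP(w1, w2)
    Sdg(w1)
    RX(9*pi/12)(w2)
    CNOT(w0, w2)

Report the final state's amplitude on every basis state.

The resulting statevector has amplitude sqrt(2 - sqrt(2))/2 on |000>, -I*sqrt(sqrt(2) + 2)/2 on |001>, and 0 on every other basis state.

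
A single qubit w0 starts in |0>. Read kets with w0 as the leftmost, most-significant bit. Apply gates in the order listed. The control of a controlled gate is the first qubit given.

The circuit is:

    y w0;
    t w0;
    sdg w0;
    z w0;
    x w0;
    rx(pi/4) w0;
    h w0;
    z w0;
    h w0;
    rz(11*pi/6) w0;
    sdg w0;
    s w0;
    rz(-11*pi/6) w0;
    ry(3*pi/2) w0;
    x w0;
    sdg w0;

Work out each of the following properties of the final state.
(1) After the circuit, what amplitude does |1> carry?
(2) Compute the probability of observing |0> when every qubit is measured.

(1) The final state's coefficient on |1> equals -sqrt(2)*sqrt(sqrt(2) + 2)*exp(3*I*pi/4)/4 - sqrt(2)*sqrt(2 - sqrt(2))*exp(I*pi/4)/4. Key observation: the block from step 10 through step 13 cancels to the identity and can be dropped.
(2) Outcome |0> occurs with probability 1/2.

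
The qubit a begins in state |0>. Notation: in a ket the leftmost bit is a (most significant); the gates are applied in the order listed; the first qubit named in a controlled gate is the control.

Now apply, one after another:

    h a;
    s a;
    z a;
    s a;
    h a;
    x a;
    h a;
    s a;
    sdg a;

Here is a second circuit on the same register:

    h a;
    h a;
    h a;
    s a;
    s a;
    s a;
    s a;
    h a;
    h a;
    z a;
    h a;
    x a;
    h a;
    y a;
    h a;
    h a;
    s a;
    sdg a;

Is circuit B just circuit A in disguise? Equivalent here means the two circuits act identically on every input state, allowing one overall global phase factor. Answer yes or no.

No: there is an input state on which the two circuits produce genuinely different outputs (not merely differing by a phase).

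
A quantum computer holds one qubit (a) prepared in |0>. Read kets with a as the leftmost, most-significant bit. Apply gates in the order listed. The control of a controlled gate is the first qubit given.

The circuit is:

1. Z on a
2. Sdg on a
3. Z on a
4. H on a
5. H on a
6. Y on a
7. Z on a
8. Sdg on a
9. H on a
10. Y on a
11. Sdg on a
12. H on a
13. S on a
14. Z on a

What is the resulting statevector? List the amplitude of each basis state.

After the circuit, the state carries amplitude -1/2 - I/2 on |0>, -1/2 - I/2 on |1>.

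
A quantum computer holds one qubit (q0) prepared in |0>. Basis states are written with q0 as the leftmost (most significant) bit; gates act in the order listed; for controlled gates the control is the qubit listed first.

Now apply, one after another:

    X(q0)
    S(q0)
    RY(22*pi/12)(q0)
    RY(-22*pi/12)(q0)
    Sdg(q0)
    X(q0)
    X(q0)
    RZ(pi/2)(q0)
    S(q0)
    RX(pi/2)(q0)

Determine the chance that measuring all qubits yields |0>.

A full measurement returns |0> with probability 1/2. Key observation: steps 1-6 multiply out to the identity, so the circuit reduces to the remaining gates.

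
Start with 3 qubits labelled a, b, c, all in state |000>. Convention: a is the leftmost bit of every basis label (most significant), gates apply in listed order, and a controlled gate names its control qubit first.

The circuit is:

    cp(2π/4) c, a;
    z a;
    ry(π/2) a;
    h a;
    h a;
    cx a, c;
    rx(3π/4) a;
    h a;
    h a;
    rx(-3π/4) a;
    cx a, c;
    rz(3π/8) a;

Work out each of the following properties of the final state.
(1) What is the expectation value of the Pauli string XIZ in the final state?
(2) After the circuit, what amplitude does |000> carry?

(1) In the final state, XIZ has expectation (1 - exp(I*pi/4))*exp(3*I*pi/8)/2. Key observation: gates 6-11 undo each other exactly, leaving only the rest of the circuit to track.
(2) The amplitude on |000> is -sqrt(2)*exp(13*I*pi/16)/2.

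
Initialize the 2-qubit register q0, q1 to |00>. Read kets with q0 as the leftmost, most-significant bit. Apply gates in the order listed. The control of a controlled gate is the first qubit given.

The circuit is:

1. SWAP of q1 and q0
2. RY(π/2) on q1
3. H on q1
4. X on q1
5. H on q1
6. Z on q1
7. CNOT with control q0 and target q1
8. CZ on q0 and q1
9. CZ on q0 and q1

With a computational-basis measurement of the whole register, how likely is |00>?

The probability of measuring |00> is 1/2. Key observation: steps 3-6 multiply out to the identity, so the circuit reduces to the remaining gates.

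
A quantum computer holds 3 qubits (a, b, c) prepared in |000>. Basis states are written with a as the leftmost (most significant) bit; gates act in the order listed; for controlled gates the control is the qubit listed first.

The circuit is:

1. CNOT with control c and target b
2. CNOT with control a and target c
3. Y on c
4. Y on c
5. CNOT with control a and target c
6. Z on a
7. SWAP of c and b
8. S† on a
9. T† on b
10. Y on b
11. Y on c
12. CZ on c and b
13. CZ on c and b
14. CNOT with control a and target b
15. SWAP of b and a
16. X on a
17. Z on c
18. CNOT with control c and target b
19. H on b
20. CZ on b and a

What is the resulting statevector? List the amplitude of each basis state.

After the circuit, the state carries amplitude sqrt(2)/2 on |001>, -sqrt(2)/2 on |011>, and 0 on every other basis state. Key observation: steps 2-5 multiply out to the identity, so the circuit reduces to the remaining gates.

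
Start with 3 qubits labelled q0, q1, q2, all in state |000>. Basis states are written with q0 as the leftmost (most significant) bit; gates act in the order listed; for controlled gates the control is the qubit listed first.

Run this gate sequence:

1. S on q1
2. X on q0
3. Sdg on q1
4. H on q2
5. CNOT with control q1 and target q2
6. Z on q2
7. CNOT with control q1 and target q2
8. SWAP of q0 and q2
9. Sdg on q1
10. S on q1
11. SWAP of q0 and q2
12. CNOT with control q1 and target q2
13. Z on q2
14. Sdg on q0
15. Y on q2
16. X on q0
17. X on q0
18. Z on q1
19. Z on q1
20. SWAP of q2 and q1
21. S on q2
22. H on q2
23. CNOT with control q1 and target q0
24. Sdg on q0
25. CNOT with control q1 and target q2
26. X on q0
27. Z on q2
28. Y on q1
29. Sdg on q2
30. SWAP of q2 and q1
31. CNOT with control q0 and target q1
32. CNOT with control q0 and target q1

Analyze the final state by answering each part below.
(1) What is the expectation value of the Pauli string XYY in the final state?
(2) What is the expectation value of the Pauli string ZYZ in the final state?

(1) In the final state, XYY has expectation -1. Key observation: the block from step 6 through step 13 cancels to the identity and can be dropped.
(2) The observable ZYZ averages to -1.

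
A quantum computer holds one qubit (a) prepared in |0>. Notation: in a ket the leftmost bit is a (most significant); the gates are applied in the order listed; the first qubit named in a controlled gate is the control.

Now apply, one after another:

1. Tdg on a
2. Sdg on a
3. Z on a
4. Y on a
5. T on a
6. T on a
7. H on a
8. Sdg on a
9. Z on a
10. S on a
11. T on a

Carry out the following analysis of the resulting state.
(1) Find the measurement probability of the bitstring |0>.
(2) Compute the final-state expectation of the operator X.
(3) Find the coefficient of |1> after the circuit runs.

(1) Outcome |0> occurs with probability 1/2.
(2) In the final state, X has expectation sqrt(2)/2.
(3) The amplitude on |1> is -sqrt(2)*exp(I*pi/4)/2.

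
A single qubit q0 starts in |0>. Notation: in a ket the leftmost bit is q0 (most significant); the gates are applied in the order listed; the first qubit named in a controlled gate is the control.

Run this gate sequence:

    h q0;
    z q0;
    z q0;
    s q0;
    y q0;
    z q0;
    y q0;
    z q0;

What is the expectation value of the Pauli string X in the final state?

In the final state, X has expectation 0.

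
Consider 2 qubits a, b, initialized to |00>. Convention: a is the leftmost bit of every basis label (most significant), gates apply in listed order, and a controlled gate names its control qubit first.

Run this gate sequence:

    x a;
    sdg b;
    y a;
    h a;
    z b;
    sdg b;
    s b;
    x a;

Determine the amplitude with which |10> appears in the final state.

The final state's coefficient on |10> equals -sqrt(2)*I/2.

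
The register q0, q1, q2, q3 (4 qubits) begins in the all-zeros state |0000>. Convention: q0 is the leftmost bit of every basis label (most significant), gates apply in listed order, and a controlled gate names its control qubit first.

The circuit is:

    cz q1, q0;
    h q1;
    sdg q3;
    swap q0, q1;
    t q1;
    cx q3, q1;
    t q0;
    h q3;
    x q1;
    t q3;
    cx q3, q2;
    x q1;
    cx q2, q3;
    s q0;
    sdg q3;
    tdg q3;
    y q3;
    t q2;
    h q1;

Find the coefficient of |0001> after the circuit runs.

|0001> carries amplitude sqrt(2)*I/4 in the final state.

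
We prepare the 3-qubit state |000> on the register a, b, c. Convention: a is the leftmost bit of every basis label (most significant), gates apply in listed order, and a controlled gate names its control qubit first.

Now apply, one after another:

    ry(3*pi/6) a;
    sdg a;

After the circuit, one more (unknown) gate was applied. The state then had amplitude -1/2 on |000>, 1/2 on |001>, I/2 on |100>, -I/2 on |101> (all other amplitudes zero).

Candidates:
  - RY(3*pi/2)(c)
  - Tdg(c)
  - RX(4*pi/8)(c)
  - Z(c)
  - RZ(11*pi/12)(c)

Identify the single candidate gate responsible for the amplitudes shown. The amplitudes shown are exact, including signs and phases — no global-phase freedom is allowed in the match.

It was RY(3*pi/2)(c) that produced the state shown.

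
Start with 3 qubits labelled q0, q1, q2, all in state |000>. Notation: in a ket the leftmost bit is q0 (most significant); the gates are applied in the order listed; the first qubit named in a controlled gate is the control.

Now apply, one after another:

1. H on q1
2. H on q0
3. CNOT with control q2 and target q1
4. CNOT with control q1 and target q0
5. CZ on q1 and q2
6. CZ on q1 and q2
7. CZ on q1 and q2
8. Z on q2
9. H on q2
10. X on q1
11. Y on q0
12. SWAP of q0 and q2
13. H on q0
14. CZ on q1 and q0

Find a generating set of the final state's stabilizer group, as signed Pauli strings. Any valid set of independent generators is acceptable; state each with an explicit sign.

The final state is stabilized by the group generated by +IXI, -IIX, +ZII; other independent generating sets are equally valid.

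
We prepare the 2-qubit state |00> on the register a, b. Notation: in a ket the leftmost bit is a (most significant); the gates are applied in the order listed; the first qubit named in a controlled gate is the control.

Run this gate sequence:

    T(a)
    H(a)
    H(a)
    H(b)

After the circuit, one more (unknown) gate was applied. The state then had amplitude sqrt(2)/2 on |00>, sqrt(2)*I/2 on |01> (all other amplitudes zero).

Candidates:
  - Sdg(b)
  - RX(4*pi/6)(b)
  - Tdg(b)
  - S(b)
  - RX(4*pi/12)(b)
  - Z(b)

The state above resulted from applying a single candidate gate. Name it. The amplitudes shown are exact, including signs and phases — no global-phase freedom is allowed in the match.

It was S(b) that produced the state shown. Key observation: the block from step 2 through step 3 cancels to the identity and can be dropped.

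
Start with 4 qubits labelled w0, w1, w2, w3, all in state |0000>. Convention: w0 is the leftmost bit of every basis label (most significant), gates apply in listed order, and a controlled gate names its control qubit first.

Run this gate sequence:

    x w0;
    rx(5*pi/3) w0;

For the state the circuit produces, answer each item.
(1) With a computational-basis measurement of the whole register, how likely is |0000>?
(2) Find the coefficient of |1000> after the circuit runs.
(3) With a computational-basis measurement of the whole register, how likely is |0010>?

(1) Outcome |0000> occurs with probability 1/4.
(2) The amplitude on |1000> is -sqrt(3)/2.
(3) The probability of measuring |0010> is 0.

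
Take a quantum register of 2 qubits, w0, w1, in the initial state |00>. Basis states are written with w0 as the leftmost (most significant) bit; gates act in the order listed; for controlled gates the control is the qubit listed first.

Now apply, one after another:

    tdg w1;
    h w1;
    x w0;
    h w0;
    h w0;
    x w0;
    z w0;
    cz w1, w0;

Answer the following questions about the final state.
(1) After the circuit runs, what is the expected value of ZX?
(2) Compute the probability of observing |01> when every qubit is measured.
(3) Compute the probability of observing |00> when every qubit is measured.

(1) The observable ZX averages to 1. Key observation: the block from step 3 through step 6 cancels to the identity and can be dropped.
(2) A full measurement returns |01> with probability 1/2.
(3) Outcome |00> occurs with probability 1/2.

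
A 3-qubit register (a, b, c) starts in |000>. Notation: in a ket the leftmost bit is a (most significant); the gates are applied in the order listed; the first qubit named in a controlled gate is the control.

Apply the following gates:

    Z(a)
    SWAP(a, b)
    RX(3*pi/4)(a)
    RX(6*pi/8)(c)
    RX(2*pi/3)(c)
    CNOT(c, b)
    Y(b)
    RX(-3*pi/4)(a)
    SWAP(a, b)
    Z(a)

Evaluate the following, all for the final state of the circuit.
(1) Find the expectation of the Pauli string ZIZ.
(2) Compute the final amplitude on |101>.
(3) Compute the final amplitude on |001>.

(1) The observable ZIZ averages to -1.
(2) |101> carries amplitude 0 in the final state.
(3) |001> carries amplitude -sqrt(sqrt(2) + 2)/4 - sqrt(6 - 3*sqrt(2))/4 in the final state.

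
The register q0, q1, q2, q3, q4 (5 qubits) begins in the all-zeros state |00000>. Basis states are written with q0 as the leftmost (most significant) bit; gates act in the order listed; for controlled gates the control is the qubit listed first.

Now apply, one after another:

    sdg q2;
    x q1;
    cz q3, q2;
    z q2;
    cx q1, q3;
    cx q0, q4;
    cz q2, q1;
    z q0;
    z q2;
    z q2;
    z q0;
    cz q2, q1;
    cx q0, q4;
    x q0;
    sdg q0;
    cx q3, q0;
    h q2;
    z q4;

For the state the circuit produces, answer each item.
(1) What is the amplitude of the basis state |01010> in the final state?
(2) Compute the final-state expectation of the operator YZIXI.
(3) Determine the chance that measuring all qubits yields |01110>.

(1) |01010> carries amplitude -sqrt(2)*I/2 in the final state.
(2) The observable YZIXI averages to 0.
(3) A full measurement returns |01110> with probability 1/2.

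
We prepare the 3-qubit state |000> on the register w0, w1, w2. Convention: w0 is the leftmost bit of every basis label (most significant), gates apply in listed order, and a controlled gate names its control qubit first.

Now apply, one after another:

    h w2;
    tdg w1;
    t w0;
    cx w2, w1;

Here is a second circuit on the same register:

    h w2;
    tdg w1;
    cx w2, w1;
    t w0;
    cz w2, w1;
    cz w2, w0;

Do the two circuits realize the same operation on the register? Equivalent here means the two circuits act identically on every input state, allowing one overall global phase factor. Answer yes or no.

No: there is an input state on which the two circuits produce genuinely different outputs (not merely differing by a phase).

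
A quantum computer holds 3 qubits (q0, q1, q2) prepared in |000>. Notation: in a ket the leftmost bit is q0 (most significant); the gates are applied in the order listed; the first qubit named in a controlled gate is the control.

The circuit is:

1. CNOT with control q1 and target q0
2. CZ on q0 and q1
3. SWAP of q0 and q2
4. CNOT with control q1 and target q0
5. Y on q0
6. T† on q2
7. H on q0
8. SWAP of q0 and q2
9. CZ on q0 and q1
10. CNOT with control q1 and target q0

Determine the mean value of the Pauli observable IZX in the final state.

In the final state, IZX has expectation -1.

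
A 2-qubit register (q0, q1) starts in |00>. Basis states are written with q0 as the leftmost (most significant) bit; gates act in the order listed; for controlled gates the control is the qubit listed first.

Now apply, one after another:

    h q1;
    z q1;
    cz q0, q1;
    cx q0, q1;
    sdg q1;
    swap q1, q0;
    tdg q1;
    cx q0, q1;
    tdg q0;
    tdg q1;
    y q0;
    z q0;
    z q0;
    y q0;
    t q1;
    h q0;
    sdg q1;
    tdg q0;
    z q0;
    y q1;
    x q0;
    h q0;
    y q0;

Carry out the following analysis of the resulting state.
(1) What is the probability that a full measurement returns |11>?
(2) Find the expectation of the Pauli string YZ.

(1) The probability of measuring |11> is 1/4 - sqrt(2)/8. Key observation: steps 10-15 multiply out to the identity, so the circuit reduces to the remaining gates.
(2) The expectation value of YZ is -sqrt(2)/2.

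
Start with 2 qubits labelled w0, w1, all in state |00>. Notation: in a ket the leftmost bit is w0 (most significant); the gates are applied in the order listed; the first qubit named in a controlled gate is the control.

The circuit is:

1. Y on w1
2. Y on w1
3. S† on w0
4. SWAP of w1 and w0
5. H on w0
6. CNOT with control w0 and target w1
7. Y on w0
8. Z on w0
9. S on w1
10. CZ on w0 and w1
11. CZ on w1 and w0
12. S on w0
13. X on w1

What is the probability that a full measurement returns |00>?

The probability of measuring |00> is 1/2.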